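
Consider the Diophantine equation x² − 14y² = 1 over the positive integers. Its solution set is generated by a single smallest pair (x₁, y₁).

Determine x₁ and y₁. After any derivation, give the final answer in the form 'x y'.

√14 → a₀=3, period (1,2,1,6); ℓ=4 even so k=3
a_0=3:  p_0=3·1+0=3,  q_0=3·0+1=1
…
a_2=2:  p_2=2·4+3=11,  q_2=2·1+1=3
a_3=1:  p_3=1·11+4=15,  q_3=1·3+1=4
→ (15, 4).  Check: 15²=225, 14·4²=224, difference 1.

15 4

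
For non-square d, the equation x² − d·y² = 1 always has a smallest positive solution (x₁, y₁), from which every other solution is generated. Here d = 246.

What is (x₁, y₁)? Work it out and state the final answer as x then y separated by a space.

√246 = [15; 1,2,5,1,14,1,5,2,1,30, …], period ℓ=10 (even) → k=9
k=0  a_k=15  p_k/q_k = 15/1
k=1  a_k=1  p_k/q_k = 16/1
k=2  a_k=2  p_k/q_k = 47/3
k=3  a_k=5  p_k/q_k = 251/16
k=4  a_k=1  p_k/q_k = 298/19
k=5  a_k=14  p_k/q_k = 4423/282
…
k=7  a_k=5  p_k/q_k = 28028/1787
k=8  a_k=2  p_k/q_k = 60777/3875
k=9  a_k=1  p_k/q_k = 88805/5662
(x₁, y₁) = (88805, 5662);  88805² − 246·5662² = 1 ✓

88805 5662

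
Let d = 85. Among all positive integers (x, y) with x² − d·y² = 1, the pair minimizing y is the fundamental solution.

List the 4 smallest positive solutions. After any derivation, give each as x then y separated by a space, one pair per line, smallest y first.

d=85: √d = [9; 4,1,1,4,18] (ℓ=5, odd), read p_9/q_9
i=0: a=9 ⇒ p=9, q=1
i=1: a=4 ⇒ p=37, q=4
…
i=3: a=1 ⇒ p=83, q=9
…
i=8: a=1 ⇒ p=62739, q=6805
i=9: a=4 ⇒ p=285769, q=30996
fundamental: x₁=285769, y₁=30996  (since 81663921361 − 85·960752016 = 1)
n=2: (285769,30996)∘(285769,30996) = (285769·285769+85·30996·30996, 285769·30996+30996·285769) = (163327842721,17715391848)
n=3: (163327842721,17715391848)∘(285769,30996) = (285769·163327842721+85·30996·17715391848, 285769·17715391848+30996·163327842721) = (93348068572789129,10125019625991228)
n=4: (93348068572789129,10125019625991228)∘(285769,30996) = (285769·93348068572789129+85·30996·10125019625991228, 285769·10125019625991228+30996·93348068572789129) = (53351968415791425367681,5786833466982059076816)

285769 30996
163327842721 17715391848
93348068572789129 10125019625991228
53351968415791425367681 5786833466982059076816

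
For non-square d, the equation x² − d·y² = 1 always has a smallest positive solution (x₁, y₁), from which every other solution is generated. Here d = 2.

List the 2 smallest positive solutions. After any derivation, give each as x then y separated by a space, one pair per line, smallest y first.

3 2
17 12

[1; 2] for √2; ℓ=1 ⇒ convergent index 1
a_0=1:  p_0=1·1+0=1,  q_0=1·0+1=1
a_1=2:  p_1=2·1+1=3,  q_1=2·1+0=2
fundamental: x₁=3, y₁=2  (since 9 − 2·4 = 1)
(x_2, y_2) = (3·3 + 2·2·2, 3·2 + 2·3) = (17, 12)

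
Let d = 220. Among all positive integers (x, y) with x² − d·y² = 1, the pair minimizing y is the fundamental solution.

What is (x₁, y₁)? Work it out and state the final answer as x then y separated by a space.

√220 = [14; 1,4,1,28, …], period ℓ=4 (even) → k=3
step 0: (14, 1)  from 14·(1,0) + (0,1)
…
step 2: (74, 5)  from 4·(15,1) + (14,1)
step 3: (89, 6)  from 1·(74,5) + (15,1)
(x₁, y₁) = (89, 6);  89² − 220·6² = 1 ✓

89 6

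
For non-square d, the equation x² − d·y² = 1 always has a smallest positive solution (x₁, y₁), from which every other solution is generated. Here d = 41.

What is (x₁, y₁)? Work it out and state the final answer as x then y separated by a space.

2049 320

√41 → a₀=6, period (2,2,12); ℓ=3 odd so k=5
step 0: (6, 1)  from 6·(1,0) + (0,1)
step 1: (13, 2)  from 2·(6,1) + (1,0)
step 2: (32, 5)  from 2·(13,2) + (6,1)
…
step 4: (826, 129)  from 2·(397,62) + (32,5)
step 5: (2049, 320)  from 2·(826,129) + (397,62)
(x₁, y₁) = (2049, 320);  2049² − 41·320² = 1 ✓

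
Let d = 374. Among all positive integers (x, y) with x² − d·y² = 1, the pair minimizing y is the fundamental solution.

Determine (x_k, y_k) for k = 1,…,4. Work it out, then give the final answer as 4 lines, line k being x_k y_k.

3365 174
22646449 1171020
152410598405 7880964426
1025723304619201 53038889415960

√374 → a₀=19, period (2,1,18,1,2,38); ℓ=6 even so k=5
step 0: (19, 1)  from 19·(1,0) + (0,1)
step 1: (39, 2)  from 2·(19,1) + (1,0)
step 2: (58, 3)  from 1·(39,2) + (19,1)
step 3: (1083, 56)  from 18·(58,3) + (39,2)
step 4: (1141, 59)  from 1·(1083,56) + (58,3)
step 5: (3365, 174)  from 2·(1141,59) + (1083,56)
(x₁, y₁) = (3365, 174);  3365² − 374·174² = 1 ✓
(x_2, y_2) = (3365·3365 + 374·174·174, 3365·174 + 174·3365) = (22646449, 1171020)
(x_3, y_3) = (3365·22646449 + 374·174·1171020, 3365·1171020 + 174·22646449) = (152410598405, 7880964426)
(x_4, y_4) = (3365·152410598405 + 374·174·7880964426, 3365·7880964426 + 174·152410598405) = (1025723304619201, 53038889415960)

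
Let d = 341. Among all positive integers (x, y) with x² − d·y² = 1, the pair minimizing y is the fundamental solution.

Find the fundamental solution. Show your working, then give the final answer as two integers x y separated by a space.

10626551 575460

d=341: √d = [18; 2,6,1,8,2,…,6,2,36] (ℓ=14, even), read p_13/q_13
step 0: (18, 1)  from 18·(1,0) + (0,1)
…
step 3: (277, 15)  from 1·(240,13) + (37,2)
step 4: (2456, 133)  from 8·(277,15) + (240,13)
step 5: (5189, 281)  from 2·(2456,133) + (277,15)
step 6: (7645, 414)  from 1·(5189,281) + (2456,133)
…
step 8: (28124, 1523)  from 1·(20479,1109) + (7645,414)
…
step 12: (4953942, 268271)  from 6·(718667,38918) + (641940,34763)
step 13: (10626551, 575460)  from 2·(4953942,268271) + (718667,38918)
→ (10626551, 575460).  Check: 10626551²=112923586155601, 341·575460²=112923586155600, difference 1.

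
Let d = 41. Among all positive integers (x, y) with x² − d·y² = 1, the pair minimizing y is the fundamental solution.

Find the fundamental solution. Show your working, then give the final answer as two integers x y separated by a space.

2049 320

√41 → a₀=6, period (2,2,12); ℓ=3 odd so k=5
a_0=6:  p_0=6·1+0=6,  q_0=6·0+1=1
a_1=2:  p_1=2·6+1=13,  q_1=2·1+0=2
a_2=2:  p_2=2·13+6=32,  q_2=2·2+1=5
a_3=12:  p_3=12·32+13=397,  q_3=12·5+2=62
a_4=2:  p_4=2·397+32=826,  q_4=2·62+5=129
a_5=2:  p_5=2·826+397=2049,  q_5=2·129+62=320
→ (2049, 320).  Check: 2049²=4198401, 41·320²=4198400, difference 1.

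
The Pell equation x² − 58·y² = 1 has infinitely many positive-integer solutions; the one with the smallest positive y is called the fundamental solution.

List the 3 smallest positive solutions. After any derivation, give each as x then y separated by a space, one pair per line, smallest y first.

19603 2574
768555217 100916244
30131975818099 3956522259690

[7; 1,1,1,1,1,1,14] for √58; ℓ=7 ⇒ convergent index 13
k=0  a_k=7  p_k/q_k = 7/1
k=1  a_k=1  p_k/q_k = 8/1
…
k=3  a_k=1  p_k/q_k = 23/3
…
k=5  a_k=1  p_k/q_k = 61/8
…
k=9  a_k=1  p_k/q_k = 2993/393
k=10  a_k=1  p_k/q_k = 4539/596
k=11  a_k=1  p_k/q_k = 7532/989
k=12  a_k=1  p_k/q_k = 12071/1585
k=13  a_k=1  p_k/q_k = 19603/2574
fundamental: x₁=19603, y₁=2574  (since 384277609 − 58·6625476 = 1)
k=2:  x_2 = 19603·19603+58·2574·2574 = 768555217,  y_2 = 19603·2574+2574·19603 = 100916244
k=3:  x_3 = 19603·768555217+58·2574·100916244 = 30131975818099,  y_3 = 19603·100916244+2574·768555217 = 3956522259690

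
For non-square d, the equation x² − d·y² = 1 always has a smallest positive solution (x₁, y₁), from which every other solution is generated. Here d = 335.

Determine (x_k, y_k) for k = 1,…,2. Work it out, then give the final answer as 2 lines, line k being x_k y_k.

604 33
729631 39864

√335 = [18; 3,3,3,36, …], period ℓ=4 (even) → k=3
step 0: (18, 1)  from 18·(1,0) + (0,1)
step 1: (55, 3)  from 3·(18,1) + (1,0)
step 2: (183, 10)  from 3·(55,3) + (18,1)
step 3: (604, 33)  from 3·(183,10) + (55,3)
(x₁, y₁) = (604, 33);  604² − 335·33² = 1 ✓
k=2:  x_2 = 604·604+335·33·33 = 729631,  y_2 = 604·33+33·604 = 39864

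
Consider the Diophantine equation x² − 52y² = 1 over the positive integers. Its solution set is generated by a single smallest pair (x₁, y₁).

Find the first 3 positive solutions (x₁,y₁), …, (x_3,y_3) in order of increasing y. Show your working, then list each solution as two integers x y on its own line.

649 90
842401 116820
1093435849 151632270

[7; 4,1,2,1,4,14] for √52; ℓ=6 ⇒ convergent index 5
a_0=7:  p_0=7·1+0=7,  q_0=7·0+1=1
…
a_2=1:  p_2=1·29+7=36,  q_2=1·4+1=5
…
a_4=1:  p_4=1·101+36=137,  q_4=1·14+5=19
a_5=4:  p_5=4·137+101=649,  q_5=4·19+14=90
→ (649, 90).  Check: 649²=421201, 52·90²=421200, difference 1.
(649+90√52)^2 = 842401 + 116820√52
(649+90√52)^3 = 1093435849 + 151632270√52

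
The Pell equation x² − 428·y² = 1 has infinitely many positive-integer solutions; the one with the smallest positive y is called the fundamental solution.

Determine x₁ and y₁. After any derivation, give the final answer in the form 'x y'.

1850887 89466

d=428: √d = [20; 1,2,4,1,5,10,5,1,4,2,1,40] (ℓ=12, even), read p_11/q_11
i=0: a=20 ⇒ p=20, q=1
i=1: a=1 ⇒ p=21, q=1
i=2: a=2 ⇒ p=62, q=3
…
i=4: a=1 ⇒ p=331, q=16
…
i=6: a=10 ⇒ p=19571, q=946
i=7: a=5 ⇒ p=99779, q=4823
…
i=10: a=2 ⇒ p=1273708, q=61567
i=11: a=1 ⇒ p=1850887, q=89466
→ (1850887, 89466).  Check: 1850887²=3425782686769, 428·89466²=3425782686768, difference 1.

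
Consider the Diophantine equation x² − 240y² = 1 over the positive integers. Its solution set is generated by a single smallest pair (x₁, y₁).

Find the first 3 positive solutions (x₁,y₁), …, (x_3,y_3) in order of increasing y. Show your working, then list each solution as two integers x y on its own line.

31 2
1921 124
119071 7686

[15; 2,30] for √240; ℓ=2 ⇒ convergent index 1
k=0  a_k=15  p_k/q_k = 15/1
k=1  a_k=2  p_k/q_k = 31/2
(x₁, y₁) = (31, 2);  31² − 240·2² = 1 ✓
(31+2√240)^2 = 1921 + 124√240
(31+2√240)^3 = 119071 + 7686√240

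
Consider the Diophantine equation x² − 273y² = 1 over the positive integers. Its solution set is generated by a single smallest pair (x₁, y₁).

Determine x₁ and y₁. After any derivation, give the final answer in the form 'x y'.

[16; 1,1,10,1,1,32] for √273; ℓ=6 ⇒ convergent index 5
step 0: (16, 1)  from 16·(1,0) + (0,1)
step 1: (17, 1)  from 1·(16,1) + (1,0)
step 2: (33, 2)  from 1·(17,1) + (16,1)
step 3: (347, 21)  from 10·(33,2) + (17,1)
step 4: (380, 23)  from 1·(347,21) + (33,2)
step 5: (727, 44)  from 1·(380,23) + (347,21)
(x₁, y₁) = (727, 44);  727² − 273·44² = 1 ✓

727 44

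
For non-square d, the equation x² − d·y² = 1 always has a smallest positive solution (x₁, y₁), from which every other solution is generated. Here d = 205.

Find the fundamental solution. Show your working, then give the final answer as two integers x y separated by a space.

39689 2772

√205 = [14; 3,6,1,4,1,6,3,28, …], period ℓ=8 (even) → k=7
k=0  a_k=14  p_k/q_k = 14/1
k=1  a_k=3  p_k/q_k = 43/3
k=2  a_k=6  p_k/q_k = 272/19
k=3  a_k=1  p_k/q_k = 315/22
k=4  a_k=4  p_k/q_k = 1532/107
k=5  a_k=1  p_k/q_k = 1847/129
k=6  a_k=6  p_k/q_k = 12614/881
k=7  a_k=3  p_k/q_k = 39689/2772
fundamental: x₁=39689, y₁=2772  (since 1575216721 − 205·7683984 = 1)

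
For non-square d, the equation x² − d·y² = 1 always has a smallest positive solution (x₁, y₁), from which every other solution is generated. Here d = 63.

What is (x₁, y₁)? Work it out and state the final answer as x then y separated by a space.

√63 = [7; 1,14, …], period ℓ=2 (even) → k=1
i=0: a=7 ⇒ p=7, q=1
i=1: a=1 ⇒ p=8, q=1
fundamental: x₁=8, y₁=1  (since 64 − 63·1 = 1)

8 1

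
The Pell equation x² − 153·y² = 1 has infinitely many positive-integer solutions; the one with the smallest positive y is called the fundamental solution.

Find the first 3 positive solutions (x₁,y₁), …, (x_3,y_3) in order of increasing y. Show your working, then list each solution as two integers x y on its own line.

2177 176
9478657 766304
41270070401 3336487440

d=153: √d = [12; 2,1,2,2,2,1,2,24] (ℓ=8, even), read p_7/q_7
k=0  a_k=12  p_k/q_k = 12/1
k=1  a_k=2  p_k/q_k = 25/2
k=2  a_k=1  p_k/q_k = 37/3
…
k=5  a_k=2  p_k/q_k = 569/46
k=6  a_k=1  p_k/q_k = 804/65
k=7  a_k=2  p_k/q_k = 2177/176
fundamental: x₁=2177, y₁=176  (since 4739329 − 153·30976 = 1)
(2177+176√153)^2 = 9478657 + 766304√153
(2177+176√153)^3 = 41270070401 + 3336487440√153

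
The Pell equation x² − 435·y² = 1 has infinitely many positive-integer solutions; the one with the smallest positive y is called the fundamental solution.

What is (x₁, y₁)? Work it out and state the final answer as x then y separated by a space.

146 7

d=435: √d = [20; 1,5,1,40] (ℓ=4, even), read p_3/q_3
i=0: a=20 ⇒ p=20, q=1
i=1: a=1 ⇒ p=21, q=1
i=2: a=5 ⇒ p=125, q=6
i=3: a=1 ⇒ p=146, q=7
→ (146, 7).  Check: 146²=21316, 435·7²=21315, difference 1.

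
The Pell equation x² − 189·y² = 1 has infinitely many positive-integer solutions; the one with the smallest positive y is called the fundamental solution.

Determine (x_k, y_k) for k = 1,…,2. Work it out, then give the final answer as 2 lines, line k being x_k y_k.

√189 → a₀=13, period (1,2,1,26); ℓ=4 even so k=3
k=0  a_k=13  p_k/q_k = 13/1
k=1  a_k=1  p_k/q_k = 14/1
k=2  a_k=2  p_k/q_k = 41/3
k=3  a_k=1  p_k/q_k = 55/4
(x₁, y₁) = (55, 4);  55² − 189·4² = 1 ✓
(55+4√189)^2 = 6049 + 440√189

55 4
6049 440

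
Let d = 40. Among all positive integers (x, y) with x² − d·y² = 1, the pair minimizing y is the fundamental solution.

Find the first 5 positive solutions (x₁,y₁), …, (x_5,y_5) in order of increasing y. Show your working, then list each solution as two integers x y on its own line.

19 3
721 114
27379 4329
1039681 164388
39480499 6242415

[6; 3,12] for √40; ℓ=2 ⇒ convergent index 1
step 0: (6, 1)  from 6·(1,0) + (0,1)
step 1: (19, 3)  from 3·(6,1) + (1,0)
→ (19, 3).  Check: 19²=361, 40·3²=360, difference 1.
(x_2, y_2) = (19·19 + 40·3·3, 19·3 + 3·19) = (721, 114)
(x_3, y_3) = (19·721 + 40·3·114, 19·114 + 3·721) = (27379, 4329)
(x_4, y_4) = (19·27379 + 40·3·4329, 19·4329 + 3·27379) = (1039681, 164388)
(x_5, y_5) = (19·1039681 + 40·3·164388, 19·164388 + 3·1039681) = (39480499, 6242415)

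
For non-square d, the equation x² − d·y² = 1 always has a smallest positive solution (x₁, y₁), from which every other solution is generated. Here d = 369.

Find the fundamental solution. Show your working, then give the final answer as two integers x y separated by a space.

8396801 437120

√369 → a₀=19, period (4,1,3,2,7,4,7,2,3,1,4,38); ℓ=12 even so k=11
i=0: a=19 ⇒ p=19, q=1
i=1: a=4 ⇒ p=77, q=4
…
i=3: a=3 ⇒ p=365, q=19
…
i=5: a=7 ⇒ p=6147, q=320
i=6: a=4 ⇒ p=25414, q=1323
i=7: a=7 ⇒ p=184045, q=9581
…
i=9: a=3 ⇒ p=1364557, q=71036
i=10: a=1 ⇒ p=1758061, q=91521
i=11: a=4 ⇒ p=8396801, q=437120
(x₁, y₁) = (8396801, 437120);  8396801² − 369·437120² = 1 ✓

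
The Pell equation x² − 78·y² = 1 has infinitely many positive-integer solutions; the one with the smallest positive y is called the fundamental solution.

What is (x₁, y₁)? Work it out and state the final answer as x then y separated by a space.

√78 → a₀=8, period (1,4,1,16); ℓ=4 even so k=3
a_0=8:  p_0=8·1+0=8,  q_0=8·0+1=1
…
a_2=4:  p_2=4·9+8=44,  q_2=4·1+1=5
a_3=1:  p_3=1·44+9=53,  q_3=1·5+1=6
→ (53, 6).  Check: 53²=2809, 78·6²=2808, difference 1.

53 6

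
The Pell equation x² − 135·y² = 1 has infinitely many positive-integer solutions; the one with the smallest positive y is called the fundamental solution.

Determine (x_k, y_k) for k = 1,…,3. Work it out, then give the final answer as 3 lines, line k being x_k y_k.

√135 → a₀=11, period (1,1,1,1,1,1,1,22); ℓ=8 even so k=7
k=0  a_k=11  p_k/q_k = 11/1
k=1  a_k=1  p_k/q_k = 12/1
k=2  a_k=1  p_k/q_k = 23/2
k=3  a_k=1  p_k/q_k = 35/3
k=4  a_k=1  p_k/q_k = 58/5
k=5  a_k=1  p_k/q_k = 93/8
k=6  a_k=1  p_k/q_k = 151/13
k=7  a_k=1  p_k/q_k = 244/21
fundamental: x₁=244, y₁=21  (since 59536 − 135·441 = 1)
k=2:  x_2 = 244·244+135·21·21 = 119071,  y_2 = 244·21+21·244 = 10248
k=3:  x_3 = 244·119071+135·21·10248 = 58106404,  y_3 = 244·10248+21·119071 = 5001003

244 21
119071 10248
58106404 5001003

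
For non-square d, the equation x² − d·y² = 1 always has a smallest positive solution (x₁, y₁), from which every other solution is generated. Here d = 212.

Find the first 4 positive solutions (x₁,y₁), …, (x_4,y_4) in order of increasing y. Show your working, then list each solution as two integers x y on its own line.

66249 4550
8777860001 602865900
1163048894346249 79878526013650
154101652394311440001 10583744939153731800

d=212: √d = [14; 1,1,3,1,1,…,1,1,28] (ℓ=14, even), read p_13/q_13
k=0  a_k=14  p_k/q_k = 14/1
…
k=2  a_k=1  p_k/q_k = 29/2
…
k=6  a_k=1  p_k/q_k = 364/25
…
k=12  a_k=1  p_k/q_k = 37114/2549
k=13  a_k=1  p_k/q_k = 66249/4550
fundamental: x₁=66249, y₁=4550  (since 4388930001 − 212·20702500 = 1)
(x_2, y_2) = (66249·66249 + 212·4550·4550, 66249·4550 + 4550·66249) = (8777860001, 602865900)
(x_3, y_3) = (66249·8777860001 + 212·4550·602865900, 66249·602865900 + 4550·8777860001) = (1163048894346249, 79878526013650)
(x_4, y_4) = (66249·1163048894346249 + 212·4550·79878526013650, 66249·79878526013650 + 4550·1163048894346249) = (154101652394311440001, 10583744939153731800)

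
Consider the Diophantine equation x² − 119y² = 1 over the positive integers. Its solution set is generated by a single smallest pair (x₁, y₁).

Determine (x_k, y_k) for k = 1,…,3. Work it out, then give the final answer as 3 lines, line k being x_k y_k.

√119 → a₀=10, period (1,9,1,20); ℓ=4 even so k=3
a_0=10:  p_0=10·1+0=10,  q_0=10·0+1=1
a_1=1:  p_1=1·10+1=11,  q_1=1·1+0=1
a_2=9:  p_2=9·11+10=109,  q_2=9·1+1=10
a_3=1:  p_3=1·109+11=120,  q_3=1·10+1=11
(x₁, y₁) = (120, 11);  120² − 119·11² = 1 ✓
n=2: (120,11)∘(120,11) = (120·120+119·11·11, 120·11+11·120) = (28799,2640)
n=3: (28799,2640)∘(120,11) = (120·28799+119·11·2640, 120·2640+11·28799) = (6911640,633589)

120 11
28799 2640
6911640 633589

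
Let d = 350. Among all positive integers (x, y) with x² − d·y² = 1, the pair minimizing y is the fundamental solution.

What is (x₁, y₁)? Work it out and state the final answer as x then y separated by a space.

[18; 1,2,2,2,1,36] for √350; ℓ=6 ⇒ convergent index 5
step 0: (18, 1)  from 18·(1,0) + (0,1)
step 1: (19, 1)  from 1·(18,1) + (1,0)
step 2: (56, 3)  from 2·(19,1) + (18,1)
step 3: (131, 7)  from 2·(56,3) + (19,1)
step 4: (318, 17)  from 2·(131,7) + (56,3)
step 5: (449, 24)  from 1·(318,17) + (131,7)
(x₁, y₁) = (449, 24);  449² − 350·24² = 1 ✓

449 24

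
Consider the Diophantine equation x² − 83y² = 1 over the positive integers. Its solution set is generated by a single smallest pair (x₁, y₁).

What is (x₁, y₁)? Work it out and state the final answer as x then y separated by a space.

√83 = [9; 9,18, …], period ℓ=2 (even) → k=1
step 0: (9, 1)  from 9·(1,0) + (0,1)
step 1: (82, 9)  from 9·(9,1) + (1,0)
(x₁, y₁) = (82, 9);  82² − 83·9² = 1 ✓

82 9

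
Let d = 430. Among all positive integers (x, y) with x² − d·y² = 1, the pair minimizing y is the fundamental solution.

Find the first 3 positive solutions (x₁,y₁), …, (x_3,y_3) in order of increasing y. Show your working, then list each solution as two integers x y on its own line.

√430 = [20; 1,2,1,3,1,…,2,1,40, …], period ℓ=14 (even) → k=13
i=0: a=20 ⇒ p=20, q=1
i=1: a=1 ⇒ p=21, q=1
i=2: a=2 ⇒ p=62, q=3
i=3: a=1 ⇒ p=83, q=4
i=4: a=3 ⇒ p=311, q=15
i=5: a=1 ⇒ p=394, q=19
i=6: a=6 ⇒ p=2675, q=129
i=7: a=8 ⇒ p=21794, q=1051
…
i=9: a=1 ⇒ p=155233, q=7486
i=10: a=3 ⇒ p=599138, q=28893
i=11: a=1 ⇒ p=754371, q=36379
i=12: a=2 ⇒ p=2107880, q=101651
i=13: a=1 ⇒ p=2862251, q=138030
(x₁, y₁) = (2862251, 138030);  2862251² − 430·138030² = 1 ✓
k=2:  x_2 = 2862251·2862251+430·138030·138030 = 16384961574001,  y_2 = 2862251·138030+138030·2862251 = 790153011060
k=3:  x_3 = 2862251·16384961574001+430·138030·790153011060 = 93795745300289010251,  y_3 = 2862251·790153011060+138030·16384961574001 = 4523232492118854090

2862251 138030
16384961574001 790153011060
93795745300289010251 4523232492118854090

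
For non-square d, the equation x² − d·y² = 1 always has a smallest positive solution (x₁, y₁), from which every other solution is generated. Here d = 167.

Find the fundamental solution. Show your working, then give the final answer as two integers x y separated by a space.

d=167: √d = [12; 1,11,1,24] (ℓ=4, even), read p_3/q_3
a_0=12:  p_0=12·1+0=12,  q_0=12·0+1=1
…
a_2=11:  p_2=11·13+12=155,  q_2=11·1+1=12
a_3=1:  p_3=1·155+13=168,  q_3=1·12+1=13
fundamental: x₁=168, y₁=13  (since 28224 − 167·169 = 1)

168 13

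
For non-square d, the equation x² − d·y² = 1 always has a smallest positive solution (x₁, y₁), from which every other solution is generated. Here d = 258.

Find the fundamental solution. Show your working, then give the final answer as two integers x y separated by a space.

√258 = [16; 16,32, …], period ℓ=2 (even) → k=1
a_0=16:  p_0=16·1+0=16,  q_0=16·0+1=1
a_1=16:  p_1=16·16+1=257,  q_1=16·1+0=16
(x₁, y₁) = (257, 16);  257² − 258·16² = 1 ✓

257 16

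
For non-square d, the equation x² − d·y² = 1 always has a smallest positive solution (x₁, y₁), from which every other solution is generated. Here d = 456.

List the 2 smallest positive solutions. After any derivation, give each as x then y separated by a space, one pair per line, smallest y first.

1025 48
2101249 98400

[21; 2,1,4,1,2,42] for √456; ℓ=6 ⇒ convergent index 5
step 0: (21, 1)  from 21·(1,0) + (0,1)
…
step 4: (363, 17)  from 1·(299,14) + (64,3)
step 5: (1025, 48)  from 2·(363,17) + (299,14)
→ (1025, 48).  Check: 1025²=1050625, 456·48²=1050624, difference 1.
n=2: (1025,48)∘(1025,48) = (1025·1025+456·48·48, 1025·48+48·1025) = (2101249,98400)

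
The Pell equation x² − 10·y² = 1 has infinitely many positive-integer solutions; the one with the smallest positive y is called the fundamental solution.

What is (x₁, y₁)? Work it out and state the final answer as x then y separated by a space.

19 6

d=10: √d = [3; 6] (ℓ=1, odd), read p_1/q_1
step 0: (3, 1)  from 3·(1,0) + (0,1)
step 1: (19, 6)  from 6·(3,1) + (1,0)
fundamental: x₁=19, y₁=6  (since 361 − 10·36 = 1)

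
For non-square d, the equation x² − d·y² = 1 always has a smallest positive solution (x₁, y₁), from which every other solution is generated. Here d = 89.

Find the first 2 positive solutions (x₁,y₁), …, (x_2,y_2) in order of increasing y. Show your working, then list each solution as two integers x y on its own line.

[9; 2,3,3,2,18] for √89; ℓ=5 ⇒ convergent index 9
k=0  a_k=9  p_k/q_k = 9/1
k=1  a_k=2  p_k/q_k = 19/2
k=2  a_k=3  p_k/q_k = 66/7
k=3  a_k=3  p_k/q_k = 217/23
k=4  a_k=2  p_k/q_k = 500/53
…
k=8  a_k=3  p_k/q_k = 216991/23001
k=9  a_k=2  p_k/q_k = 500001/53000
fundamental: x₁=500001, y₁=53000  (since 250001000001 − 89·2809000000 = 1)
k=2:  x_2 = 500001·500001+89·53000·53000 = 500002000001,  y_2 = 500001·53000+53000·500001 = 53000106000

500001 53000
500002000001 53000106000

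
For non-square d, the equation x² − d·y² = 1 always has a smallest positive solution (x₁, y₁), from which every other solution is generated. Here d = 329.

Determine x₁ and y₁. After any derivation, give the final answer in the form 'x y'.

2376415 131016

[18; 7,4,2,1,1,4,1,1,2,4,7,36] for √329; ℓ=12 ⇒ convergent index 11
i=0: a=18 ⇒ p=18, q=1
…
i=3: a=2 ⇒ p=1179, q=65
i=4: a=1 ⇒ p=1705, q=94
…
i=7: a=1 ⇒ p=16125, q=889
…
i=10: a=4 ⇒ p=328794, q=18127
i=11: a=7 ⇒ p=2376415, q=131016
→ (2376415, 131016).  Check: 2376415²=5647348252225, 329·131016²=5647348252224, difference 1.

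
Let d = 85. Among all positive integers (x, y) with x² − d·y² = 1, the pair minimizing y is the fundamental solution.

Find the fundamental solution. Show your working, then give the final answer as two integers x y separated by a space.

[9; 4,1,1,4,18] for √85; ℓ=5 ⇒ convergent index 9
step 0: (9, 1)  from 9·(1,0) + (0,1)
step 1: (37, 4)  from 4·(9,1) + (1,0)
step 2: (46, 5)  from 1·(37,4) + (9,1)
…
step 4: (378, 41)  from 4·(83,9) + (46,5)
step 5: (6887, 747)  from 18·(378,41) + (83,9)
…
step 8: (62739, 6805)  from 1·(34813,3776) + (27926,3029)
step 9: (285769, 30996)  from 4·(62739,6805) + (34813,3776)
→ (285769, 30996).  Check: 285769²=81663921361, 85·30996²=81663921360, difference 1.

285769 30996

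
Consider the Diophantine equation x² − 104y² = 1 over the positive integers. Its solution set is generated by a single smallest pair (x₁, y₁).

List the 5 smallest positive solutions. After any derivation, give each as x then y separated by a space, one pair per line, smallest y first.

[10; 5,20] for √104; ℓ=2 ⇒ convergent index 1
a_0=10:  p_0=10·1+0=10,  q_0=10·0+1=1
a_1=5:  p_1=5·10+1=51,  q_1=5·1+0=5
→ (51, 5).  Check: 51²=2601, 104·5²=2600, difference 1.
k=2:  x_2 = 51·51+104·5·5 = 5201,  y_2 = 51·5+5·51 = 510
k=3:  x_3 = 51·5201+104·5·510 = 530451,  y_3 = 51·510+5·5201 = 52015
k=4:  x_4 = 51·530451+104·5·52015 = 54100801,  y_4 = 51·52015+5·530451 = 5305020
k=5:  x_5 = 51·54100801+104·5·5305020 = 5517751251,  y_5 = 51·5305020+5·54100801 = 541060025

51 5
5201 510
530451 52015
54100801 5305020
5517751251 541060025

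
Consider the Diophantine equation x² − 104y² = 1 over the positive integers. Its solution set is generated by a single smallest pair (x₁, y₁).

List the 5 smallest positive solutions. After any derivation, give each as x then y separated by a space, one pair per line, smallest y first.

51 5
5201 510
530451 52015
54100801 5305020
5517751251 541060025

√104 → a₀=10, period (5,20); ℓ=2 even so k=1
k=0  a_k=10  p_k/q_k = 10/1
k=1  a_k=5  p_k/q_k = 51/5
→ (51, 5).  Check: 51²=2601, 104·5²=2600, difference 1.
k=2:  x_2 = 51·51+104·5·5 = 5201,  y_2 = 51·5+5·51 = 510
k=3:  x_3 = 51·5201+104·5·510 = 530451,  y_3 = 51·510+5·5201 = 52015
k=4:  x_4 = 51·530451+104·5·52015 = 54100801,  y_4 = 51·52015+5·530451 = 5305020
k=5:  x_5 = 51·54100801+104·5·5305020 = 5517751251,  y_5 = 51·5305020+5·54100801 = 541060025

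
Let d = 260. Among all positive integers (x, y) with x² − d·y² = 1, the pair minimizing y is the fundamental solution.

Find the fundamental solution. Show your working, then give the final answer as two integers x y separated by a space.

d=260: √d = [16; 8,32] (ℓ=2, even), read p_1/q_1
k=0  a_k=16  p_k/q_k = 16/1
k=1  a_k=8  p_k/q_k = 129/8
→ (129, 8).  Check: 129²=16641, 260·8²=16640, difference 1.

129 8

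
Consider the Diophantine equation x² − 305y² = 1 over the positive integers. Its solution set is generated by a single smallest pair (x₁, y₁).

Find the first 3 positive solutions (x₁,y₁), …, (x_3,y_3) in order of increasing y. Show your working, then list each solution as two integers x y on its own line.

√305 = [17; 2,6,2,34, …], period ℓ=4 (even) → k=3
k=0  a_k=17  p_k/q_k = 17/1
…
k=2  a_k=6  p_k/q_k = 227/13
k=3  a_k=2  p_k/q_k = 489/28
→ (489, 28).  Check: 489²=239121, 305·28²=239120, difference 1.
k=2:  x_2 = 489·489+305·28·28 = 478241,  y_2 = 489·28+28·489 = 27384
k=3:  x_3 = 489·478241+305·28·27384 = 467719209,  y_3 = 489·27384+28·478241 = 26781524

489 28
478241 27384
467719209 26781524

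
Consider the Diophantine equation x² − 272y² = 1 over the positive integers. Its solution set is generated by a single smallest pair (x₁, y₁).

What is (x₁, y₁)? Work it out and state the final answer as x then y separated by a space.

[16; 2,32] for √272; ℓ=2 ⇒ convergent index 1
k=0  a_k=16  p_k/q_k = 16/1
k=1  a_k=2  p_k/q_k = 33/2
fundamental: x₁=33, y₁=2  (since 1089 − 272·4 = 1)

33 2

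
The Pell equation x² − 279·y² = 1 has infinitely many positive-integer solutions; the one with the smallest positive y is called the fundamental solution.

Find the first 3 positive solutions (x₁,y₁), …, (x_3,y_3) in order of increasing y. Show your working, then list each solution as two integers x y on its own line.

√279 = [16; 1,2,2,1,2,2,1,32, …], period ℓ=8 (even) → k=7
a_0=16:  p_0=16·1+0=16,  q_0=16·0+1=1
…
a_3=2:  p_3=2·50+17=117,  q_3=2·3+1=7
a_4=1:  p_4=1·117+50=167,  q_4=1·7+3=10
a_5=2:  p_5=2·167+117=451,  q_5=2·10+7=27
a_6=2:  p_6=2·451+167=1069,  q_6=2·27+10=64
a_7=1:  p_7=1·1069+451=1520,  q_7=1·64+27=91
(x₁, y₁) = (1520, 91);  1520² − 279·91² = 1 ✓
(x_2, y_2) = (1520·1520 + 279·91·91, 1520·91 + 91·1520) = (4620799, 276640)
(x_3, y_3) = (1520·4620799 + 279·91·276640, 1520·276640 + 91·4620799) = (14047227440, 840985509)

1520 91
4620799 276640
14047227440 840985509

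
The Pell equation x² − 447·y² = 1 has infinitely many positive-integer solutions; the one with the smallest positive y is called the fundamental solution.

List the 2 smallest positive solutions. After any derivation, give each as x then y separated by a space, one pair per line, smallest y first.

[21; 7,42] for √447; ℓ=2 ⇒ convergent index 1
i=0: a=21 ⇒ p=21, q=1
i=1: a=7 ⇒ p=148, q=7
fundamental: x₁=148, y₁=7  (since 21904 − 447·49 = 1)
(148+7√447)^2 = 43807 + 2072√447

148 7
43807 2072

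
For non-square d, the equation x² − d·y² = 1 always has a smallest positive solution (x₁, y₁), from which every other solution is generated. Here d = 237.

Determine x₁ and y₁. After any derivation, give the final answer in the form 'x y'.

228151 14820

d=237: √d = [15; 2,1,1,7,10,7,1,1,2,30] (ℓ=10, even), read p_9/q_9
k=0  a_k=15  p_k/q_k = 15/1
k=1  a_k=2  p_k/q_k = 31/2
k=2  a_k=1  p_k/q_k = 46/3
k=3  a_k=1  p_k/q_k = 77/5
…
k=7  a_k=1  p_k/q_k = 48001/3118
k=8  a_k=1  p_k/q_k = 90075/5851
k=9  a_k=2  p_k/q_k = 228151/14820
fundamental: x₁=228151, y₁=14820  (since 52052878801 − 237·219632400 = 1)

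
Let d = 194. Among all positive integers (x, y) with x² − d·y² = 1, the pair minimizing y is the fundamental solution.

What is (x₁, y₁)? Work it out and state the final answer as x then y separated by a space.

[13; 1,12,1,26] for √194; ℓ=4 ⇒ convergent index 3
i=0: a=13 ⇒ p=13, q=1
i=1: a=1 ⇒ p=14, q=1
i=2: a=12 ⇒ p=181, q=13
i=3: a=1 ⇒ p=195, q=14
fundamental: x₁=195, y₁=14  (since 38025 − 194·196 = 1)

195 14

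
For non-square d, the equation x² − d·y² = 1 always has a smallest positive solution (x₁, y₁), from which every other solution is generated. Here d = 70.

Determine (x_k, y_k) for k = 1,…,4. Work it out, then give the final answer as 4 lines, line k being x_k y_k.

d=70: √d = [8; 2,1,2,1,2,16] (ℓ=6, even), read p_5/q_5
a_0=8:  p_0=8·1+0=8,  q_0=8·0+1=1
a_1=2:  p_1=2·8+1=17,  q_1=2·1+0=2
a_2=1:  p_2=1·17+8=25,  q_2=1·2+1=3
a_3=2:  p_3=2·25+17=67,  q_3=2·3+2=8
a_4=1:  p_4=1·67+25=92,  q_4=1·8+3=11
a_5=2:  p_5=2·92+67=251,  q_5=2·11+8=30
→ (251, 30).  Check: 251²=63001, 70·30²=63000, difference 1.
(251+30√70)^2 = 126001 + 15060√70
(251+30√70)^3 = 63252251 + 7560090√70
(251+30√70)^4 = 31752504001 + 3795150120√70

251 30
126001 15060
63252251 7560090
31752504001 3795150120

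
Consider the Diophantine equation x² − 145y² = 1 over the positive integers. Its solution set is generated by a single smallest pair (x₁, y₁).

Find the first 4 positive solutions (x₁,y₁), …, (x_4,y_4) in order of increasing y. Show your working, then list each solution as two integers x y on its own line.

d=145: √d = [12; 24] (ℓ=1, odd), read p_1/q_1
a_0=12:  p_0=12·1+0=12,  q_0=12·0+1=1
a_1=24:  p_1=24·12+1=289,  q_1=24·1+0=24
(x₁, y₁) = (289, 24);  289² − 145·24² = 1 ✓
n=2: (289,24)∘(289,24) = (289·289+145·24·24, 289·24+24·289) = (167041,13872)
n=3: (167041,13872)∘(289,24) = (289·167041+145·24·13872, 289·13872+24·167041) = (96549409,8017992)
n=4: (96549409,8017992)∘(289,24) = (289·96549409+145·24·8017992, 289·8017992+24·96549409) = (55805391361,4634385504)

289 24
167041 13872
96549409 8017992
55805391361 4634385504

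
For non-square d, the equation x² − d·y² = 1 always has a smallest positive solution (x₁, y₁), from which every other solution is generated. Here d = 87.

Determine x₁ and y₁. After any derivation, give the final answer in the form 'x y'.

[9; 3,18] for √87; ℓ=2 ⇒ convergent index 1
i=0: a=9 ⇒ p=9, q=1
i=1: a=3 ⇒ p=28, q=3
(x₁, y₁) = (28, 3);  28² − 87·3² = 1 ✓

28 3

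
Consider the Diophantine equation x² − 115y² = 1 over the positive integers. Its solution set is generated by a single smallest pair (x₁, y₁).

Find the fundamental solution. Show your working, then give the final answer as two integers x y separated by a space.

1126 105

d=115: √d = [10; 1,2,1,1,1,1,1,2,1,20] (ℓ=10, even), read p_9/q_9
step 0: (10, 1)  from 10·(1,0) + (0,1)
step 1: (11, 1)  from 1·(10,1) + (1,0)
step 2: (32, 3)  from 2·(11,1) + (10,1)
…
step 5: (118, 11)  from 1·(75,7) + (43,4)
step 6: (193, 18)  from 1·(118,11) + (75,7)
step 7: (311, 29)  from 1·(193,18) + (118,11)
step 8: (815, 76)  from 2·(311,29) + (193,18)
step 9: (1126, 105)  from 1·(815,76) + (311,29)
→ (1126, 105).  Check: 1126²=1267876, 115·105²=1267875, difference 1.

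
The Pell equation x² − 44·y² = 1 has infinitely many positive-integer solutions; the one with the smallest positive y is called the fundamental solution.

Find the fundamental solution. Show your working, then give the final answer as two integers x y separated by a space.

199 30

√44 → a₀=6, period (1,1,1,2,1,1,1,12); ℓ=8 even so k=7
step 0: (6, 1)  from 6·(1,0) + (0,1)
…
step 3: (20, 3)  from 1·(13,2) + (7,1)
step 4: (53, 8)  from 2·(20,3) + (13,2)
step 5: (73, 11)  from 1·(53,8) + (20,3)
step 6: (126, 19)  from 1·(73,11) + (53,8)
step 7: (199, 30)  from 1·(126,19) + (73,11)
→ (199, 30).  Check: 199²=39601, 44·30²=39600, difference 1.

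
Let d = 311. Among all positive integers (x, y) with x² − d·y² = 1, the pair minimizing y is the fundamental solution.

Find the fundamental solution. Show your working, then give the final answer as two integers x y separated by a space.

16883880 957397

√311 → a₀=17, period (1,1,1,2,1,…,1,1,34); ℓ=16 even so k=15
step 0: (17, 1)  from 17·(1,0) + (0,1)
…
step 3: (53, 3)  from 1·(35,2) + (18,1)
step 4: (141, 8)  from 2·(53,3) + (35,2)
step 5: (194, 11)  from 1·(141,8) + (53,3)
step 6: (1305, 74)  from 6·(194,11) + (141,8)
step 7: (4109, 233)  from 3·(1305,74) + (194,11)
…
step 9: (217583, 12338)  from 3·(71158,4035) + (4109,233)
…
step 12: (4565134, 258865)  from 2·(1594239,90401) + (1376656,78063)
step 13: (6159373, 349266)  from 1·(4565134,258865) + (1594239,90401)
step 14: (10724507, 608131)  from 1·(6159373,349266) + (4565134,258865)
step 15: (16883880, 957397)  from 1·(10724507,608131) + (6159373,349266)
→ (16883880, 957397).  Check: 16883880²=285065403854400, 311·957397²=285065403854399, difference 1.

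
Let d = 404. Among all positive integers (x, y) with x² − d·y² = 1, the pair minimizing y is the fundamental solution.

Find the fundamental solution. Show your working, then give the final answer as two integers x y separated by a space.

201 10

√404 = [20; 10,40, …], period ℓ=2 (even) → k=1
a_0=20:  p_0=20·1+0=20,  q_0=20·0+1=1
a_1=10:  p_1=10·20+1=201,  q_1=10·1+0=10
(x₁, y₁) = (201, 10);  201² − 404·10² = 1 ✓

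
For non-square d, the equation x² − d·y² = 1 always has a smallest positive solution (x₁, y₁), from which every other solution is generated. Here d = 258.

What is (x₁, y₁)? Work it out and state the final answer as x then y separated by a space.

d=258: √d = [16; 16,32] (ℓ=2, even), read p_1/q_1
step 0: (16, 1)  from 16·(1,0) + (0,1)
step 1: (257, 16)  from 16·(16,1) + (1,0)
fundamental: x₁=257, y₁=16  (since 66049 − 258·256 = 1)

257 16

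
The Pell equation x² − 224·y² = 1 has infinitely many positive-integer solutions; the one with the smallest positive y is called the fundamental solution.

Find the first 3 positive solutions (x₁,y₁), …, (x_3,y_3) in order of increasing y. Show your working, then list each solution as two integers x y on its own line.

15 1
449 30
13455 899

d=224: √d = [14; 1,28] (ℓ=2, even), read p_1/q_1
a_0=14:  p_0=14·1+0=14,  q_0=14·0+1=1
a_1=1:  p_1=1·14+1=15,  q_1=1·1+0=1
fundamental: x₁=15, y₁=1  (since 225 − 224·1 = 1)
(15+1√224)^2 = 449 + 30√224
(15+1√224)^3 = 13455 + 899√224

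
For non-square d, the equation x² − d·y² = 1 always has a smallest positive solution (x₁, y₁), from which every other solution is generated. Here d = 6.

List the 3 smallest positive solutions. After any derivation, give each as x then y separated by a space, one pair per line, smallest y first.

5 2
49 20
485 198

√6 = [2; 2,4, …], period ℓ=2 (even) → k=1
i=0: a=2 ⇒ p=2, q=1
i=1: a=2 ⇒ p=5, q=2
→ (5, 2).  Check: 5²=25, 6·2²=24, difference 1.
(5+2√6)^2 = 49 + 20√6
(5+2√6)^3 = 485 + 198√6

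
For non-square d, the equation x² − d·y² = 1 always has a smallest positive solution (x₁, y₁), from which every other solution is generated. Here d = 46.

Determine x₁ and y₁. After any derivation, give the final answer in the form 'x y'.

√46 = [6; 1,3,1,1,2,6,2,1,1,3,1,12, …], period ℓ=12 (even) → k=11
k=0  a_k=6  p_k/q_k = 6/1
k=1  a_k=1  p_k/q_k = 7/1
k=2  a_k=3  p_k/q_k = 27/4
…
k=4  a_k=1  p_k/q_k = 61/9
k=5  a_k=2  p_k/q_k = 156/23
…
k=7  a_k=2  p_k/q_k = 2150/317
k=8  a_k=1  p_k/q_k = 3147/464
k=9  a_k=1  p_k/q_k = 5297/781
k=10  a_k=3  p_k/q_k = 19038/2807
k=11  a_k=1  p_k/q_k = 24335/3588
(x₁, y₁) = (24335, 3588);  24335² − 46·3588² = 1 ✓

24335 3588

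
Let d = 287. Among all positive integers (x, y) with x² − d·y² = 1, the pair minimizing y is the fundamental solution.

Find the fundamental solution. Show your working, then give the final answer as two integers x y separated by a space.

288 17

√287 = [16; 1,15,1,32, …], period ℓ=4 (even) → k=3
i=0: a=16 ⇒ p=16, q=1
…
i=2: a=15 ⇒ p=271, q=16
i=3: a=1 ⇒ p=288, q=17
(x₁, y₁) = (288, 17);  288² − 287·17² = 1 ✓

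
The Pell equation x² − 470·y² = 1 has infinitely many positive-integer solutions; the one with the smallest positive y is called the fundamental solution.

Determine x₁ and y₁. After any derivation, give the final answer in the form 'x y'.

1691 78

√470 = [21; 1,2,8,2,1,42, …], period ℓ=6 (even) → k=5
a_0=21:  p_0=21·1+0=21,  q_0=21·0+1=1
…
a_4=2:  p_4=2·542+65=1149,  q_4=2·25+3=53
a_5=1:  p_5=1·1149+542=1691,  q_5=1·53+25=78
→ (1691, 78).  Check: 1691²=2859481, 470·78²=2859480, difference 1.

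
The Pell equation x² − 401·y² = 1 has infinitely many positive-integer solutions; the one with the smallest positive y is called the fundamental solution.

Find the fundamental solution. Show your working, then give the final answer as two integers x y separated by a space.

801 40

d=401: √d = [20; 40] (ℓ=1, odd), read p_1/q_1
step 0: (20, 1)  from 20·(1,0) + (0,1)
step 1: (801, 40)  from 40·(20,1) + (1,0)
(x₁, y₁) = (801, 40);  801² − 401·40² = 1 ✓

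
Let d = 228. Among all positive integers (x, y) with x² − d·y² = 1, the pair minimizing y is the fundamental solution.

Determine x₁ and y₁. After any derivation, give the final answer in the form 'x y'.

[15; 10,30] for √228; ℓ=2 ⇒ convergent index 1
k=0  a_k=15  p_k/q_k = 15/1
k=1  a_k=10  p_k/q_k = 151/10
fundamental: x₁=151, y₁=10  (since 22801 − 228·100 = 1)

151 10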